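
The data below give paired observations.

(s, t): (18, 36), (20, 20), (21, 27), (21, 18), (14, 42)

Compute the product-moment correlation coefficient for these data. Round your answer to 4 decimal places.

n = 5, Σs = 94, Σt = 143, Σs² = 1802, Σt² = 4513, Σst = 2581
nΣst − ΣsΣt = 12905 − 13442 = -537
nΣs² − (Σs)² = 9010 − 8836 = 174; nΣt² − (Σt)² = 22565 − 20449 = 2116
r = -537 / √(174 × 2116) = -537 / 606.7817 ≈ -0.8850

-0.8850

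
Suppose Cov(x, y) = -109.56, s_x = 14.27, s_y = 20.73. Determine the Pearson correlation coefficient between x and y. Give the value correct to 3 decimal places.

-0.370

r = Cov(x,y) / (s_x · s_y) = -109.56 / (14.27 × 20.73)
  = -109.56 / 295.8171 ≈ -0.370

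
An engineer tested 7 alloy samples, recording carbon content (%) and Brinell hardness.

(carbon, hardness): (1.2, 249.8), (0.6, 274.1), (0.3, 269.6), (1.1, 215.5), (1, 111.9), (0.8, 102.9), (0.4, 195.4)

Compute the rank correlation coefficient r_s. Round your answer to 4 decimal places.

Rank carbon: 7, 3, 1, 6, 5, 4, 2
Rank hardness: 5, 7, 6, 4, 2, 1, 3
d = rank(carbon) − rank(hardness): 2, -4, -5, 2, 3, 3, -1; Σd² = 68
ρ = 1 − 6Σd² / [n(n²−1)] = 1 − 6×68 / (7×48) = 1 − 408/336 ≈ -0.2143

-0.2143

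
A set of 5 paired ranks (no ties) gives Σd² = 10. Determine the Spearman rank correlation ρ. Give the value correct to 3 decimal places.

ρ = 1 − 6Σd² / [n(n²−1)] = 1 − 6×10 / (5×24)
  = 1 − 60/120 = 1 − 0.5000 ≈ 0.500

0.500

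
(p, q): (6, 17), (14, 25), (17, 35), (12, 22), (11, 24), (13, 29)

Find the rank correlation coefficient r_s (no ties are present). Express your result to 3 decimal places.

0.886

Rank p: 1, 5, 6, 3, 2, 4
Rank q: 1, 4, 6, 2, 3, 5
d = rank(p) − rank(q): 0, 1, 0, 1, -1, -1; Σd² = 4
ρ = 1 − 6Σd² / [n(n²−1)] = 1 − 6×4 / (6×35) = 1 − 24/210 ≈ 0.886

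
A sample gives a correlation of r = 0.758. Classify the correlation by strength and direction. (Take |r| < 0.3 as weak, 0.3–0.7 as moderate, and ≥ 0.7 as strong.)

strong positive

r = 0.758 > 0 so the relationship is positive.
|r| = 0.758, which falls in the strong range.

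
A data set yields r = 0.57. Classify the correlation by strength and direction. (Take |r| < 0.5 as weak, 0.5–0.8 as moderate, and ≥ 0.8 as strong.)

moderate positive

r = 0.57 > 0 so the relationship is positive.
|r| = 0.57, which falls in the moderate range.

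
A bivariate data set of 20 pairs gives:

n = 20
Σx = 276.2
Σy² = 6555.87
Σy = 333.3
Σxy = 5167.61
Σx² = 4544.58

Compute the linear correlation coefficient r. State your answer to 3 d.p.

0.660

r = (nΣxy − ΣxΣy) / √[(nΣx² − (Σx)²)(nΣy² − (Σy)²)]
Numerator: 20×5167.61 − 276.2×333.3 = 11294.74
Denominator: √[(90891.6 − 76286.44)(131117.4 − 111088.89)] = √[14605.16 × 20028.51] = 17103.2042
r = 11294.74 / 17103.2042 ≈ 0.660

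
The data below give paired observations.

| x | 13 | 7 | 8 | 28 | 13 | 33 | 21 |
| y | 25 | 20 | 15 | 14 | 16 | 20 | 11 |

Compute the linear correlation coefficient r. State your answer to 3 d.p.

n = 7, Σx = 123, Σy = 121, Σx² = 2765, Σy² = 2223, Σxy = 2076
nΣxy − ΣxΣy = 14532 − 14883 = -351
nΣx² − (Σx)² = 19355 − 15129 = 4226; nΣy² − (Σy)² = 15561 − 14641 = 920
r = -351 / √(4226 × 920) = -351 / 1971.7809 ≈ -0.178

-0.178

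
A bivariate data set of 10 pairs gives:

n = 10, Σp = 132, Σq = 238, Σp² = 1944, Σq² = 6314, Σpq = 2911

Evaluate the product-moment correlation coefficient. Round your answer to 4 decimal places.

-0.6372

r = (nΣpq − ΣpΣq) / √[(nΣp² − (Σp)²)(nΣq² − (Σq)²)]
Numerator: 10×2911 − 132×238 = -2306
Denominator: √[(19440 − 17424)(63140 − 56644)] = √[2016 × 6496] = 3618.8308
r = -2306 / 3618.8308 ≈ -0.6372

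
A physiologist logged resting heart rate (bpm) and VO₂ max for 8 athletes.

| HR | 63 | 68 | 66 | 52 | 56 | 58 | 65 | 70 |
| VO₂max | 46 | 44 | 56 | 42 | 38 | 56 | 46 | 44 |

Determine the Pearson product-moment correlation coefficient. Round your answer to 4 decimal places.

n = 8, Σx = 498, Σy = 372, Σx² = 31278, Σy² = 17584, Σxy = 23216
nΣxy − ΣxΣy = 185728 − 185256 = 472
nΣx² − (Σx)² = 250224 − 248004 = 2220; nΣy² − (Σy)² = 140672 − 138384 = 2288
r = 472 / √(2220 × 2288) = 472 / 2253.7436 ≈ 0.2094

0.2094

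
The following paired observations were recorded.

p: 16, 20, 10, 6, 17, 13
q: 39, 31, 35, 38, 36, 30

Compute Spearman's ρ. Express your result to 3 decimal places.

-0.200

Rank p: 4, 6, 2, 1, 5, 3
Rank q: 6, 2, 3, 5, 4, 1
d = rank(p) − rank(q): -2, 4, -1, -4, 1, 2; Σd² = 42
ρ = 1 − 6Σd² / [n(n²−1)] = 1 − 6×42 / (6×35) = 1 − 252/210 ≈ -0.200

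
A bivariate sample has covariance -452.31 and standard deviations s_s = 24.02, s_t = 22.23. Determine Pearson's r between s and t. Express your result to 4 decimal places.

-0.8471

r = Cov(s,t) / (s_s · s_t) = -452.31 / (24.02 × 22.23)
  = -452.31 / 533.9646 ≈ -0.8471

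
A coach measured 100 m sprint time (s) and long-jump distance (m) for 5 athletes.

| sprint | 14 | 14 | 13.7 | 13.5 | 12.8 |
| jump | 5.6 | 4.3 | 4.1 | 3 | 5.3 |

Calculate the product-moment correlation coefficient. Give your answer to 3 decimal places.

n = 5, Σx = 68, Σy = 22.3, Σx² = 925.78, Σy² = 103.75, Σxy = 303.11
nΣxy − ΣxΣy = 1515.55 − 1516.4 = -0.85
nΣx² − (Σx)² = 4628.9 − 4624 = 4.9; nΣy² − (Σy)² = 518.75 − 497.29 = 21.46
r = -0.85 / √(4.9 × 21.46) = -0.85 / 10.2545 ≈ -0.083

-0.083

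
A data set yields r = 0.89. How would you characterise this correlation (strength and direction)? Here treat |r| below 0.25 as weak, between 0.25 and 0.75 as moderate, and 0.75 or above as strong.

r = 0.89 > 0 so the relationship is positive.
|r| = 0.89, which falls in the strong range.

strong positive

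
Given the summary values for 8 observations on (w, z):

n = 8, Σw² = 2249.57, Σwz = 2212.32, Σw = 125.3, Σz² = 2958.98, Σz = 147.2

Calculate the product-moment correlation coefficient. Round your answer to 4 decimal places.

r = (nΣwz − ΣwΣz) / √[(nΣw² − (Σw)²)(nΣz² − (Σz)²)]
Numerator: 8×2212.32 − 125.3×147.2 = -745.6
Denominator: √[(17996.56 − 15700.09)(23671.84 − 21667.84)] = √[2296.47 × 2004] = 2145.2566
r = -745.6 / 2145.2566 ≈ -0.3476

-0.3476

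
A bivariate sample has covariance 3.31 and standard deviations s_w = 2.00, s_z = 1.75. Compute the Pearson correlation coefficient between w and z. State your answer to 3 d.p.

r = Cov(w,z) / (s_w · s_z) = 3.31 / (2.00 × 1.75)
  = 3.31 / 3.5000 ≈ 0.946

0.946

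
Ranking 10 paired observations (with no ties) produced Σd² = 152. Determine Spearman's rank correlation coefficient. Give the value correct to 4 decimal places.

0.0788

ρ = 1 − 6Σd² / [n(n²−1)] = 1 − 6×152 / (10×99)
  = 1 − 912/990 = 1 − 0.92121 ≈ 0.0788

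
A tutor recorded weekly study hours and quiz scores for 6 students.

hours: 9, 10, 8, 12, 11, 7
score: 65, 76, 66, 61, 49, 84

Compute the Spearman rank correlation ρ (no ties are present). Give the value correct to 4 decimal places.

Rank hours: 3, 4, 2, 6, 5, 1
Rank score: 3, 5, 4, 2, 1, 6
d = rank(hours) − rank(score): 0, -1, -2, 4, 4, -5; Σd² = 62
ρ = 1 − 6Σd² / [n(n²−1)] = 1 − 6×62 / (6×35) = 1 − 372/210 ≈ -0.7714

-0.7714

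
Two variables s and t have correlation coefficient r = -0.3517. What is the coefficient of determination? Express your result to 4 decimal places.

r² = (-0.3517)² = 0.1237

0.1237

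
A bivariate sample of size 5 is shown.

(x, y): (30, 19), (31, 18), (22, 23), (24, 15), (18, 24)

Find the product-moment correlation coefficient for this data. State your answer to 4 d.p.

-0.6042

n = 5, Σx = 125, Σy = 99, Σx² = 3245, Σy² = 2015, Σxy = 2426
nΣxy − ΣxΣy = 12130 − 12375 = -245
nΣx² − (Σx)² = 16225 − 15625 = 600; nΣy² − (Σy)² = 10075 − 9801 = 274
r = -245 / √(600 × 274) = -245 / 405.4627 ≈ -0.6042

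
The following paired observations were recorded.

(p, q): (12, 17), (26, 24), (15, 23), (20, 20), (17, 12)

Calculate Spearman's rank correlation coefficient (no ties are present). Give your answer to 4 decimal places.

0.5000

Rank p: 1, 5, 2, 4, 3
Rank q: 2, 5, 4, 3, 1
d = rank(p) − rank(q): -1, 0, -2, 1, 2; Σd² = 10
ρ = 1 − 6Σd² / [n(n²−1)] = 1 − 6×10 / (5×24) = 1 − 60/120 ≈ 0.5000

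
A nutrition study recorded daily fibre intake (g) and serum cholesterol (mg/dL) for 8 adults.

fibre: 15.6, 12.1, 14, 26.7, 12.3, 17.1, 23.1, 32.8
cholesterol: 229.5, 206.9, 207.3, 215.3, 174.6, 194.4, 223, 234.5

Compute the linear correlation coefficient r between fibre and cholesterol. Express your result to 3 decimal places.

0.644

n = 8, Σx = 153.7, Σy = 1685.5, Σx² = 3351.81, Σy² = 357801.01, Σxy = 33049.12
nΣxy − ΣxΣy = 264392.96 − 259061.35 = 5331.61
nΣx² − (Σx)² = 26814.48 − 23623.69 = 3190.79; nΣy² − (Σy)² = 2862408.08 − 2840910.25 = 21497.83
r = 5331.61 / √(3190.79 × 21497.83) = 5331.61 / 8282.2135 ≈ 0.644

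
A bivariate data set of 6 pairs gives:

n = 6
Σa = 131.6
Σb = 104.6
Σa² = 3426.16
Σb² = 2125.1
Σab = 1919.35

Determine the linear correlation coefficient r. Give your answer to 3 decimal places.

-0.929

r = (nΣab − ΣaΣb) / √[(nΣa² − (Σa)²)(nΣb² − (Σb)²)]
Numerator: 6×1919.35 − 131.6×104.6 = -2249.26
Denominator: √[(20556.96 − 17318.56)(12750.6 − 10941.16)] = √[3238.4 × 1809.44] = 2420.6798
r = -2249.26 / 2420.6798 ≈ -0.929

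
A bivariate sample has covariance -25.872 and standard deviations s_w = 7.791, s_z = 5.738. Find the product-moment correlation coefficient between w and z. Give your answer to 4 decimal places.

-0.5787

r = Cov(w,z) / (s_w · s_z) = -25.872 / (7.791 × 5.738)
  = -25.872 / 44.7048 ≈ -0.5787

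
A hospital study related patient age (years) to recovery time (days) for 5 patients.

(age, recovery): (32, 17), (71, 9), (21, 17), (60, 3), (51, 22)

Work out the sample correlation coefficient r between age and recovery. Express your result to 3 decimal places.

-0.576

n = 5, Σx = 235, Σy = 68, Σx² = 12707, Σy² = 1152, Σxy = 2842
nΣxy − ΣxΣy = 14210 − 15980 = -1770
nΣx² − (Σx)² = 63535 − 55225 = 8310; nΣy² − (Σy)² = 5760 − 4624 = 1136
r = -1770 / √(8310 × 1136) = -1770 / 3072.4843 ≈ -0.576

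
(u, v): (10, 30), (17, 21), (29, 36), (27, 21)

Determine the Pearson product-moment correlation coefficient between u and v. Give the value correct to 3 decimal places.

0.138

n = 4, Σu = 83, Σv = 108, Σu² = 1959, Σv² = 3078, Σuv = 2268
nΣuv − ΣuΣv = 9072 − 8964 = 108
nΣu² − (Σu)² = 7836 − 6889 = 947; nΣv² − (Σv)² = 12312 − 11664 = 648
r = 108 / √(947 × 648) = 108 / 783.3620 ≈ 0.138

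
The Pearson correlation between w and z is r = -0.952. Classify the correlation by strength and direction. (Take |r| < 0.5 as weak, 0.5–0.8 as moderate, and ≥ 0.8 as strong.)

strong negative

r = -0.952 < 0 so the relationship is negative.
|r| = 0.952, which falls in the strong range.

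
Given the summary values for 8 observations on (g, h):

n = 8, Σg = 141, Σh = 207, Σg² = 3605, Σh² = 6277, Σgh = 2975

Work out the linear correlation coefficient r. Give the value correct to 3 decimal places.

-0.663

r = (nΣgh − ΣgΣh) / √[(nΣg² − (Σg)²)(nΣh² − (Σh)²)]
Numerator: 8×2975 − 141×207 = -5387
Denominator: √[(28840 − 19881)(50216 − 42849)] = √[8959 × 7367] = 8124.0971
r = -5387 / 8124.0971 ≈ -0.663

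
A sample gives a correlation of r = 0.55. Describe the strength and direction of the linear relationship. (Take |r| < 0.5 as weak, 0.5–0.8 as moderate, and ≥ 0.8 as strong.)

r = 0.55 > 0 so the relationship is positive.
|r| = 0.55, which falls in the moderate range.

moderate positive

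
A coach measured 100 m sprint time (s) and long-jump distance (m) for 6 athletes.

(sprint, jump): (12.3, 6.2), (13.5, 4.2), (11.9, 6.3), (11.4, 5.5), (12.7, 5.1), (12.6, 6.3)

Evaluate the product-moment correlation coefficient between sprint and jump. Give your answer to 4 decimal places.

-0.6114

n = 6, Σx = 74.4, Σy = 33.6, Σx² = 925.16, Σy² = 191.72, Σxy = 414.78
nΣxy − ΣxΣy = 2488.68 − 2499.84 = -11.16
nΣx² − (Σx)² = 5550.96 − 5535.36 = 15.6; nΣy² − (Σy)² = 1150.32 − 1128.96 = 21.36
r = -11.16 / √(15.6 × 21.36) = -11.16 / 18.2542 ≈ -0.6114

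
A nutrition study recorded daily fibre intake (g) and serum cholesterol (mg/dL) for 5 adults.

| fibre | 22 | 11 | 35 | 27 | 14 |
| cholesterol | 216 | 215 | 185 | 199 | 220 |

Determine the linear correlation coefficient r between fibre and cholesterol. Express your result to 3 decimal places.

n = 5, Σx = 109, Σy = 1035, Σx² = 2755, Σy² = 215107, Σxy = 22045
nΣxy − ΣxΣy = 110225 − 112815 = -2590
nΣx² − (Σx)² = 13775 − 11881 = 1894; nΣy² − (Σy)² = 1075535 − 1071225 = 4310
r = -2590 / √(1894 × 4310) = -2590 / 2857.1209 ≈ -0.907

-0.907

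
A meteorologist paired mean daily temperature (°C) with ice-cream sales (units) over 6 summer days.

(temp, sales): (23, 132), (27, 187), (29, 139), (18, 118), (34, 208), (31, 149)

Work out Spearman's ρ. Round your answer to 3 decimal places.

Rank temp: 2, 3, 4, 1, 6, 5
Rank sales: 2, 5, 3, 1, 6, 4
d = rank(temp) − rank(sales): 0, -2, 1, 0, 0, 1; Σd² = 6
ρ = 1 − 6Σd² / [n(n²−1)] = 1 − 6×6 / (6×35) = 1 − 36/210 ≈ 0.829

0.829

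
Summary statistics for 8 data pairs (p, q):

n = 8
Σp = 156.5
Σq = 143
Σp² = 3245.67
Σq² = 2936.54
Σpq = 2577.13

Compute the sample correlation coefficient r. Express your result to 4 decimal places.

r = (nΣpq − ΣpΣq) / √[(nΣp² − (Σp)²)(nΣq² − (Σq)²)]
Numerator: 8×2577.13 − 156.5×143 = -1762.46
Denominator: √[(25965.36 − 24492.25)(23492.32 − 20449)] = √[1473.11 × 3043.32] = 2117.3439
r = -1762.46 / 2117.3439 ≈ -0.8324

-0.8324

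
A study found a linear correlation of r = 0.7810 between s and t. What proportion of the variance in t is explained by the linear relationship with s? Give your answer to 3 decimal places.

r² = (0.7810)² = 0.610

0.610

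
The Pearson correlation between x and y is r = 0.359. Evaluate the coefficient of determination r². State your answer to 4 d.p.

0.1289

r² = (0.359)² = 0.1289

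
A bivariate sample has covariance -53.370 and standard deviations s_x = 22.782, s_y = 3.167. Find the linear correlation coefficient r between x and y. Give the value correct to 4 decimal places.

r = Cov(x,y) / (s_x · s_y) = -53.370 / (22.782 × 3.167)
  = -53.370 / 72.1506 ≈ -0.7397

-0.7397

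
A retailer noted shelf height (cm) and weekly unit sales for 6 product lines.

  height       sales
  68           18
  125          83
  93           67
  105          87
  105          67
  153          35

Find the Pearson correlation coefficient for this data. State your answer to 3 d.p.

n = 6, Σx = 649, Σy = 357, Σx² = 74357, Σy² = 24985, Σxy = 39355
nΣxy − ΣxΣy = 236130 − 231693 = 4437
nΣx² − (Σx)² = 446142 − 421201 = 24941; nΣy² − (Σy)² = 149910 − 127449 = 22461
r = 4437 / √(24941 × 22461) = 4437 / 23668.5403 ≈ 0.187

0.187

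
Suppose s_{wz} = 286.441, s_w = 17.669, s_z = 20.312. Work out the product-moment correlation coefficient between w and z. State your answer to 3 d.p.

0.798

r = Cov(w,z) / (s_w · s_z) = 286.441 / (17.669 × 20.312)
  = 286.441 / 358.8927 ≈ 0.798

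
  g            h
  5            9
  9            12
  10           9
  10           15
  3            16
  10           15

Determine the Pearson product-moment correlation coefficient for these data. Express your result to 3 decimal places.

-0.090

n = 6, Σg = 47, Σh = 76, Σg² = 415, Σh² = 1012, Σgh = 591
nΣgh − ΣgΣh = 3546 − 3572 = -26
nΣg² − (Σg)² = 2490 − 2209 = 281; nΣh² − (Σh)² = 6072 − 5776 = 296
r = -26 / √(281 × 296) = -26 / 288.4025 ≈ -0.090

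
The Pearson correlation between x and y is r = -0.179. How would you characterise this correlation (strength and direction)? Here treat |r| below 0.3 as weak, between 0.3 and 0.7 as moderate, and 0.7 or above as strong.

r = -0.179 < 0 so the relationship is negative.
|r| = 0.179, which falls in the weak range.

weak negative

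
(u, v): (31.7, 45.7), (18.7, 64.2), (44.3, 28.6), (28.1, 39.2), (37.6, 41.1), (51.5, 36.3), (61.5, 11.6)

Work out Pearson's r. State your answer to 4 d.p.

n = 7, Σu = 273.4, Σv = 266.7, Σu² = 11954.94, Σv² = 11706.19, Σuv = 9145.94
nΣuv − ΣuΣv = 64021.58 − 72915.78 = -8894.2
nΣu² − (Σu)² = 83684.58 − 74747.56 = 8937.02; nΣv² − (Σv)² = 81943.33 − 71128.89 = 10814.44
r = -8894.2 / √(8937.02 × 10814.44) = -8894.2 / 9831.0155 ≈ -0.9047

-0.9047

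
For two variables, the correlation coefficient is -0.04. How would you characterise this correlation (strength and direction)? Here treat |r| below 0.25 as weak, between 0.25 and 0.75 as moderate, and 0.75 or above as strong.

r = -0.04 < 0 so the relationship is negative.
|r| = 0.04, which falls in the weak range.

weak negative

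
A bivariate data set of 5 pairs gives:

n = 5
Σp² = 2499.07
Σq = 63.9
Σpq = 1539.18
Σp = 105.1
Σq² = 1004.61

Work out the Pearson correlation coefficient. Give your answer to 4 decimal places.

0.8397

r = (nΣpq − ΣpΣq) / √[(nΣp² − (Σp)²)(nΣq² − (Σq)²)]
Numerator: 5×1539.18 − 105.1×63.9 = 980.01
Denominator: √[(12495.35 − 11046.01)(5023.05 − 4083.21)] = √[1449.34 × 939.84] = 1167.1108
r = 980.01 / 1167.1108 ≈ 0.8397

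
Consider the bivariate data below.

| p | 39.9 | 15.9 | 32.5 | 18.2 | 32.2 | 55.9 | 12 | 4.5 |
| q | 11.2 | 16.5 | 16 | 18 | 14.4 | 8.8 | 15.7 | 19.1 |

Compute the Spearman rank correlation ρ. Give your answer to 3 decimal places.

-0.786

Rank p: 7, 3, 6, 4, 5, 8, 2, 1
Rank q: 2, 6, 5, 7, 3, 1, 4, 8
d = rank(p) − rank(q): 5, -3, 1, -3, 2, 7, -2, -7; Σd² = 150
ρ = 1 − 6Σd² / [n(n²−1)] = 1 − 6×150 / (8×63) = 1 − 900/504 ≈ -0.786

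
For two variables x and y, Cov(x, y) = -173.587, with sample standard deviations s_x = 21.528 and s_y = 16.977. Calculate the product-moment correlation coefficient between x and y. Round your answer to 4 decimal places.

-0.4750

r = Cov(x,y) / (s_x · s_y) = -173.587 / (21.528 × 16.977)
  = -173.587 / 365.4809 ≈ -0.4750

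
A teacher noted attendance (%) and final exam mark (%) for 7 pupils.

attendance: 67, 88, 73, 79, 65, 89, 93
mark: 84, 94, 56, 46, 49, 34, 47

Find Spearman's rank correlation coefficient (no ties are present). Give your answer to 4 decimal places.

-0.3929

Rank attendance: 2, 5, 3, 4, 1, 6, 7
Rank mark: 6, 7, 5, 2, 4, 1, 3
d = rank(attendance) − rank(mark): -4, -2, -2, 2, -3, 5, 4; Σd² = 78
ρ = 1 − 6Σd² / [n(n²−1)] = 1 − 6×78 / (7×48) = 1 − 468/336 ≈ -0.3929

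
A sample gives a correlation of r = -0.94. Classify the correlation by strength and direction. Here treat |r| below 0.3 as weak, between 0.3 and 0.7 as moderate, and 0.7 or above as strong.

r = -0.94 < 0 so the relationship is negative.
|r| = 0.94, which falls in the strong range.

strong negative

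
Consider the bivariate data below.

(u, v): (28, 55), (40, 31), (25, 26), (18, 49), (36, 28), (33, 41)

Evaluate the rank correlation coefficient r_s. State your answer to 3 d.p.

-0.257

Rank u: 3, 6, 2, 1, 5, 4
Rank v: 6, 3, 1, 5, 2, 4
d = rank(u) − rank(v): -3, 3, 1, -4, 3, 0; Σd² = 44
ρ = 1 − 6Σd² / [n(n²−1)] = 1 − 6×44 / (6×35) = 1 − 264/210 ≈ -0.257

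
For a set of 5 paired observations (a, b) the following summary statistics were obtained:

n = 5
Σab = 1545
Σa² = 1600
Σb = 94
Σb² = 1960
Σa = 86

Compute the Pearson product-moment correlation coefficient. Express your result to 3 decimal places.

r = (nΣab − ΣaΣb) / √[(nΣa² − (Σa)²)(nΣb² − (Σb)²)]
Numerator: 5×1545 − 86×94 = -359
Denominator: √[(8000 − 7396)(9800 − 8836)] = √[604 × 964] = 763.0570
r = -359 / 763.0570 ≈ -0.470

-0.470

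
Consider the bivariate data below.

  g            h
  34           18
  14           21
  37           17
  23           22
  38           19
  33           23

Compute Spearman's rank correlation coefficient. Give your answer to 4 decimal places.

Rank g: 4, 1, 5, 2, 6, 3
Rank h: 2, 4, 1, 5, 3, 6
d = rank(g) − rank(h): 2, -3, 4, -3, 3, -3; Σd² = 56
ρ = 1 − 6Σd² / [n(n²−1)] = 1 − 6×56 / (6×35) = 1 − 336/210 ≈ -0.6000

-0.6000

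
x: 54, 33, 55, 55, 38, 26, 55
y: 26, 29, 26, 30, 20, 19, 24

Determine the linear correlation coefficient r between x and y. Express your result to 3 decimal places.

0.511

n = 7, Σx = 316, Σy = 174, Σx² = 15200, Σy² = 4430, Σxy = 8015
nΣxy − ΣxΣy = 56105 − 54984 = 1121
nΣx² − (Σx)² = 106400 − 99856 = 6544; nΣy² − (Σy)² = 31010 − 30276 = 734
r = 1121 / √(6544 × 734) = 1121 / 2191.6423 ≈ 0.511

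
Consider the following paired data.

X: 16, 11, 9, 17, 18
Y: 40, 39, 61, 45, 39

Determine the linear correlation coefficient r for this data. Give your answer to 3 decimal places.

-0.644

n = 5, ΣX = 71, ΣY = 224, ΣX² = 1071, ΣY² = 10388, ΣXY = 3085
nΣXY − ΣXΣY = 15425 − 15904 = -479
nΣX² − (ΣX)² = 5355 − 5041 = 314; nΣY² − (ΣY)² = 51940 − 50176 = 1764
r = -479 / √(314 × 1764) = -479 / 744.2419 ≈ -0.644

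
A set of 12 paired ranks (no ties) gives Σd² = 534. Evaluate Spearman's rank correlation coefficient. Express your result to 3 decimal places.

ρ = 1 − 6Σd² / [n(n²−1)] = 1 − 6×534 / (12×143)
  = 1 − 3204/1716 = 1 − 1.8671 ≈ -0.867

-0.867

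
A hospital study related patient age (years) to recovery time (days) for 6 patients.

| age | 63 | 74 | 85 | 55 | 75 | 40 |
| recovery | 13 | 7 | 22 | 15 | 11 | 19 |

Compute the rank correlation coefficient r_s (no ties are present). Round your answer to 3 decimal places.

-0.086

Rank age: 3, 4, 6, 2, 5, 1
Rank recovery: 3, 1, 6, 4, 2, 5
d = rank(age) − rank(recovery): 0, 3, 0, -2, 3, -4; Σd² = 38
ρ = 1 − 6Σd² / [n(n²−1)] = 1 − 6×38 / (6×35) = 1 − 228/210 ≈ -0.086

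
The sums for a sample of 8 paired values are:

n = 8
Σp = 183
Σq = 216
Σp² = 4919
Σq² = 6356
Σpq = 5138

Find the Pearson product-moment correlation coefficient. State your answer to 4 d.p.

r = (nΣpq − ΣpΣq) / √[(nΣp² − (Σp)²)(nΣq² − (Σq)²)]
Numerator: 8×5138 − 183×216 = 1576
Denominator: √[(39352 − 33489)(50848 − 46656)] = √[5863 × 4192] = 4957.5897
r = 1576 / 4957.5897 ≈ 0.3179

0.3179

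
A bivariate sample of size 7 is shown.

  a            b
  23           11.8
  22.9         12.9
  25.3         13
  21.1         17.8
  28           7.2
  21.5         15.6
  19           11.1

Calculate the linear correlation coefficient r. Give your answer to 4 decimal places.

n = 7, Σa = 160.8, Σb = 89.4, Σa² = 3745.96, Σb² = 1209.9, Σab = 2019.19
nΣab − ΣaΣb = 14134.33 − 14375.52 = -241.19
nΣa² − (Σa)² = 26221.72 − 25856.64 = 365.08; nΣb² − (Σb)² = 8469.3 − 7992.36 = 476.94
r = -241.19 / √(365.08 × 476.94) = -241.19 / 417.2784 ≈ -0.5780

-0.5780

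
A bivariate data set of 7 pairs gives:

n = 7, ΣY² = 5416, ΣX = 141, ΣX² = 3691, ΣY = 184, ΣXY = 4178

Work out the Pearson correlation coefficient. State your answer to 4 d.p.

r = (nΣXY − ΣXΣY) / √[(nΣX² − (ΣX)²)(nΣY² − (ΣY)²)]
Numerator: 7×4178 − 141×184 = 3302
Denominator: √[(25837 − 19881)(37912 − 33856)] = √[5956 × 4056] = 4915.0316
r = 3302 / 4915.0316 ≈ 0.6718

0.6718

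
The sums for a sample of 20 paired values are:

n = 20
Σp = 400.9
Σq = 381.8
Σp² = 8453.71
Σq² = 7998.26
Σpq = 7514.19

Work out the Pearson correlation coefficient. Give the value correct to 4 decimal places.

-0.2553

r = (nΣpq − ΣpΣq) / √[(nΣp² − (Σp)²)(nΣq² − (Σq)²)]
Numerator: 20×7514.19 − 400.9×381.8 = -2779.82
Denominator: √[(169074.2 − 160720.81)(159965.2 − 145771.24)] = √[8353.39 × 14193.96] = 10888.8789
r = -2779.82 / 10888.8789 ≈ -0.2553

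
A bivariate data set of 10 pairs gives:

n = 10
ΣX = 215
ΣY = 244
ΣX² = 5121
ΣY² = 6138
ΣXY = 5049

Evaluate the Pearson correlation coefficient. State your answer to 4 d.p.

-0.6498

r = (nΣXY − ΣXΣY) / √[(nΣX² − (ΣX)²)(nΣY² − (ΣY)²)]
Numerator: 10×5049 − 215×244 = -1970
Denominator: √[(51210 − 46225)(61380 − 59536)] = √[4985 × 1844] = 3031.8872
r = -1970 / 3031.8872 ≈ -0.6498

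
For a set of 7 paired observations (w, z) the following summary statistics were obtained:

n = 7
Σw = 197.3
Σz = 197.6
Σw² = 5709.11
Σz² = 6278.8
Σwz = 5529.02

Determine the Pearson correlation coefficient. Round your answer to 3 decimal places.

r = (nΣwz − ΣwΣz) / √[(nΣw² − (Σw)²)(nΣz² − (Σz)²)]
Numerator: 7×5529.02 − 197.3×197.6 = -283.34
Denominator: √[(39963.77 − 38927.29)(43951.6 − 39045.76)] = √[1036.48 × 4905.84] = 2254.9512
r = -283.34 / 2254.9512 ≈ -0.126

-0.126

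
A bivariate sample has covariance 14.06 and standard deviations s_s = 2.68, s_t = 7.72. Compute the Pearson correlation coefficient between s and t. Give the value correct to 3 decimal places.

0.680

r = Cov(s,t) / (s_s · s_t) = 14.06 / (2.68 × 7.72)
  = 14.06 / 20.6896 ≈ 0.680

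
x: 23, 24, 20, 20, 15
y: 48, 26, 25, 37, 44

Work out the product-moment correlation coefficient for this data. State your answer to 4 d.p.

n = 5, Σx = 102, Σy = 180, Σx² = 2130, Σy² = 6910, Σxy = 3628
nΣxy − ΣxΣy = 18140 − 18360 = -220
nΣx² − (Σx)² = 10650 − 10404 = 246; nΣy² − (Σy)² = 34550 − 32400 = 2150
r = -220 / √(246 × 2150) = -220 / 727.2551 ≈ -0.3025

-0.3025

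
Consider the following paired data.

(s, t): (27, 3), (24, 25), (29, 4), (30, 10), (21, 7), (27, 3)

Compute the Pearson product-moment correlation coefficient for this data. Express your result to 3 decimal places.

-0.315

n = 6, Σs = 158, Σt = 52, Σs² = 4216, Σt² = 808, Σst = 1325
nΣst − ΣsΣt = 7950 − 8216 = -266
nΣs² − (Σs)² = 25296 − 24964 = 332; nΣt² − (Σt)² = 4848 − 2704 = 2144
r = -266 / √(332 × 2144) = -266 / 843.6871 ≈ -0.315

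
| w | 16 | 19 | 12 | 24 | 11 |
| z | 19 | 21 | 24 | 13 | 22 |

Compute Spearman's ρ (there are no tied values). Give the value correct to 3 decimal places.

Rank w: 3, 4, 2, 5, 1
Rank z: 2, 3, 5, 1, 4
d = rank(w) − rank(z): 1, 1, -3, 4, -3; Σd² = 36
ρ = 1 − 6Σd² / [n(n²−1)] = 1 − 6×36 / (5×24) = 1 − 216/120 ≈ -0.800

-0.800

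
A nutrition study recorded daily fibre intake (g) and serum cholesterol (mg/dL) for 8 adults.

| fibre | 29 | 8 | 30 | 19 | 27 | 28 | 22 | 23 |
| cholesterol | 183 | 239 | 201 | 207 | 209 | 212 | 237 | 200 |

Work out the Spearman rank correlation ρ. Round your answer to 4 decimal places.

-0.5952

Rank fibre: 7, 1, 8, 2, 5, 6, 3, 4
Rank cholesterol: 1, 8, 3, 4, 5, 6, 7, 2
d = rank(fibre) − rank(cholesterol): 6, -7, 5, -2, 0, 0, -4, 2; Σd² = 134
ρ = 1 − 6Σd² / [n(n²−1)] = 1 − 6×134 / (8×63) = 1 − 804/504 ≈ -0.5952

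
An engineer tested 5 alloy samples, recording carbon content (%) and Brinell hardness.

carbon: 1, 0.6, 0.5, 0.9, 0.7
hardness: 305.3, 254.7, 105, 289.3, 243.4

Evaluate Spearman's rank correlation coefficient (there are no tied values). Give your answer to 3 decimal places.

Rank carbon: 5, 2, 1, 4, 3
Rank hardness: 5, 3, 1, 4, 2
d = rank(carbon) − rank(hardness): 0, -1, 0, 0, 1; Σd² = 2
ρ = 1 − 6Σd² / [n(n²−1)] = 1 − 6×2 / (5×24) = 1 − 12/120 ≈ 0.900

0.900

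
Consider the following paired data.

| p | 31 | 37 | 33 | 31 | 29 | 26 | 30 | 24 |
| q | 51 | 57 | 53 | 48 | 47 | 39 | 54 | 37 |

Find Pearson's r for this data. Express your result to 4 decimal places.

n = 8, Σp = 241, Σq = 386, Σp² = 7373, Σq² = 18978, Σpq = 11812
nΣpq − ΣpΣq = 94496 − 93026 = 1470
nΣp² − (Σp)² = 58984 − 58081 = 903; nΣq² − (Σq)² = 151824 − 148996 = 2828
r = 1470 / √(903 × 2828) = 1470 / 1598.0250 ≈ 0.9199

0.9199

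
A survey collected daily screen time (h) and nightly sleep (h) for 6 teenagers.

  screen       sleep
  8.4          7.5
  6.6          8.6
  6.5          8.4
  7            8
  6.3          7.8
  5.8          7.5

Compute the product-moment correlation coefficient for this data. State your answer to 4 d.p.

n = 6, Σx = 40.6, Σy = 47.8, Σx² = 278.7, Σy² = 381.86, Σxy = 323
nΣxy − ΣxΣy = 1938 − 1940.68 = -2.68
nΣx² − (Σx)² = 1672.2 − 1648.36 = 23.84; nΣy² − (Σy)² = 2291.16 − 2284.84 = 6.32
r = -2.68 / √(23.84 × 6.32) = -2.68 / 12.2747 ≈ -0.2183

-0.2183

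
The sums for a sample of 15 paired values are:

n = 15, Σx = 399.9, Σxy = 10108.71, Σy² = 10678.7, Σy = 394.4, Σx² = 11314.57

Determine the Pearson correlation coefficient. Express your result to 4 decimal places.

r = (nΣxy − ΣxΣy) / √[(nΣx² − (Σx)²)(nΣy² − (Σy)²)]
Numerator: 15×10108.71 − 399.9×394.4 = -6089.91
Denominator: √[(169718.55 − 159920.01)(160180.5 − 155551.36)] = √[9798.54 × 4629.14] = 6734.8952
r = -6089.91 / 6734.8952 ≈ -0.9042

-0.9042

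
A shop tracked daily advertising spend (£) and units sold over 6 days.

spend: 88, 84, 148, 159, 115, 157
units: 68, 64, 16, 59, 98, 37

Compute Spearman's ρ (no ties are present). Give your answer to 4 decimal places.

-0.5429

Rank spend: 2, 1, 4, 6, 3, 5
Rank units: 5, 4, 1, 3, 6, 2
d = rank(spend) − rank(units): -3, -3, 3, 3, -3, 3; Σd² = 54
ρ = 1 − 6Σd² / [n(n²−1)] = 1 − 6×54 / (6×35) = 1 − 324/210 ≈ -0.5429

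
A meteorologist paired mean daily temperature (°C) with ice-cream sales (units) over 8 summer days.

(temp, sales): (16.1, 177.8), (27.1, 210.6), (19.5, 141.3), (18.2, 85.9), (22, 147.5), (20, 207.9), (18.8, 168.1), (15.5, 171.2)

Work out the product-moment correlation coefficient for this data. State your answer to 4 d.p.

n = 8, Σx = 157.2, Σy = 1310.3, Σx² = 3182.8, Σy² = 225855.41, Σxy = 26105.45
nΣxy − ΣxΣy = 208843.6 − 205979.16 = 2864.44
nΣx² − (Σx)² = 25462.4 − 24711.84 = 750.56; nΣy² − (Σy)² = 1806843.28 − 1716886.09 = 89957.19
r = 2864.44 / √(750.56 × 89957.19) = 2864.44 / 8216.9501 ≈ 0.3486

0.3486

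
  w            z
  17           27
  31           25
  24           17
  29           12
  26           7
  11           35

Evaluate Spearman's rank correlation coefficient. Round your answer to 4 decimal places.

Rank w: 2, 6, 3, 5, 4, 1
Rank z: 5, 4, 3, 2, 1, 6
d = rank(w) − rank(z): -3, 2, 0, 3, 3, -5; Σd² = 56
ρ = 1 − 6Σd² / [n(n²−1)] = 1 − 6×56 / (6×35) = 1 − 336/210 ≈ -0.6000

-0.6000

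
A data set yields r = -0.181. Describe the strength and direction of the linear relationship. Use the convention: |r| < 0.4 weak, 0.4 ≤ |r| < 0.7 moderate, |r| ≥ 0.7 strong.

weak negative

r = -0.181 < 0 so the relationship is negative.
|r| = 0.181, which falls in the weak range.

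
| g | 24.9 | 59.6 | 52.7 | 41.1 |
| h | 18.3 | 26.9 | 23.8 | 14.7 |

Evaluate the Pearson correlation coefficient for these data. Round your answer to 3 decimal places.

0.749

n = 4, Σg = 178.3, Σh = 83.7, Σg² = 8638.67, Σh² = 1841.03, Σgh = 3917.34
nΣgh − ΣgΣh = 15669.36 − 14923.71 = 745.65
nΣg² − (Σg)² = 34554.68 − 31790.89 = 2763.79; nΣh² − (Σh)² = 7364.12 − 7005.69 = 358.43
r = 745.65 / √(2763.79 × 358.43) = 745.65 / 995.3016 ≈ 0.749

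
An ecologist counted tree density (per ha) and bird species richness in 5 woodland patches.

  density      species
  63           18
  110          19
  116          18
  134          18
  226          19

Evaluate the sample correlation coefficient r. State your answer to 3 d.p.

0.583

n = 5, Σx = 649, Σy = 92, Σx² = 98557, Σy² = 1694, Σxy = 12018
nΣxy − ΣxΣy = 60090 − 59708 = 382
nΣx² − (Σx)² = 492785 − 421201 = 71584; nΣy² − (Σy)² = 8470 − 8464 = 6
r = 382 / √(71584 × 6) = 382 / 655.3655 ≈ 0.583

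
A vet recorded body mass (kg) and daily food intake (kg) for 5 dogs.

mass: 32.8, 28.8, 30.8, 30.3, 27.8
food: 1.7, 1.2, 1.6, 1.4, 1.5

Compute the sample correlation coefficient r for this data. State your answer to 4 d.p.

0.6622

n = 5, Σx = 150.5, Σy = 7.4, Σx² = 4544.85, Σy² = 11.1, Σxy = 223.72
nΣxy − ΣxΣy = 1118.6 − 1113.7 = 4.9
nΣx² − (Σx)² = 22724.25 − 22650.25 = 74; nΣy² − (Σy)² = 55.5 − 54.76 = 0.74
r = 4.9 / √(74 × 0.74) = 4.9 / 7.4000 ≈ 0.6622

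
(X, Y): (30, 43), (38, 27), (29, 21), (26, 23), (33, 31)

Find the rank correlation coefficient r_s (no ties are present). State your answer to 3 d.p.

0.500

Rank X: 3, 5, 2, 1, 4
Rank Y: 5, 3, 1, 2, 4
d = rank(X) − rank(Y): -2, 2, 1, -1, 0; Σd² = 10
ρ = 1 − 6Σd² / [n(n²−1)] = 1 − 6×10 / (5×24) = 1 − 60/120 ≈ 0.500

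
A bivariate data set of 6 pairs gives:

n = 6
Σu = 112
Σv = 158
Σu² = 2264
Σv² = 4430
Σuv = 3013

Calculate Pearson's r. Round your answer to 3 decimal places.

r = (nΣuv − ΣuΣv) / √[(nΣu² − (Σu)²)(nΣv² − (Σv)²)]
Numerator: 6×3013 − 112×158 = 382
Denominator: √[(13584 − 12544)(26580 − 24964)] = √[1040 × 1616] = 1296.3950
r = 382 / 1296.3950 ≈ 0.295

0.295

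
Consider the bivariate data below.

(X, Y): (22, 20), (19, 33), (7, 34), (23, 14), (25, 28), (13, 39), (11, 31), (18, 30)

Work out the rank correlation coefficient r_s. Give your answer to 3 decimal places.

-0.762

Rank X: 6, 5, 1, 7, 8, 3, 2, 4
Rank Y: 2, 6, 7, 1, 3, 8, 5, 4
d = rank(X) − rank(Y): 4, -1, -6, 6, 5, -5, -3, 0; Σd² = 148
ρ = 1 − 6Σd² / [n(n²−1)] = 1 − 6×148 / (8×63) = 1 − 888/504 ≈ -0.762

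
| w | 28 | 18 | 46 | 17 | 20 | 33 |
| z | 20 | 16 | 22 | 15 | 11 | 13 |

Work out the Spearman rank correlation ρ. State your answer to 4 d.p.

0.3714

Rank w: 4, 2, 6, 1, 3, 5
Rank z: 5, 4, 6, 3, 1, 2
d = rank(w) − rank(z): -1, -2, 0, -2, 2, 3; Σd² = 22
ρ = 1 − 6Σd² / [n(n²−1)] = 1 − 6×22 / (6×35) = 1 − 132/210 ≈ 0.3714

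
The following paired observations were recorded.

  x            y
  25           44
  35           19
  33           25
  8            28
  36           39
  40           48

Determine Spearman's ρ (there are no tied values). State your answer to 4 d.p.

0.3143

Rank x: 2, 4, 3, 1, 5, 6
Rank y: 5, 1, 2, 3, 4, 6
d = rank(x) − rank(y): -3, 3, 1, -2, 1, 0; Σd² = 24
ρ = 1 − 6Σd² / [n(n²−1)] = 1 − 6×24 / (6×35) = 1 − 144/210 ≈ 0.3143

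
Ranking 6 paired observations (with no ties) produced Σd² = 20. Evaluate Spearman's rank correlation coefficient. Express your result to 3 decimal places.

ρ = 1 − 6Σd² / [n(n²−1)] = 1 − 6×20 / (6×35)
  = 1 − 120/210 = 1 − 0.5714 ≈ 0.429

0.429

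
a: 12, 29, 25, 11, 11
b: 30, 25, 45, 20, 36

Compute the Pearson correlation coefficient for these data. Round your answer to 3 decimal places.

0.237

n = 5, Σa = 88, Σb = 156, Σa² = 1852, Σb² = 5246, Σab = 2826
nΣab − ΣaΣb = 14130 − 13728 = 402
nΣa² − (Σa)² = 9260 − 7744 = 1516; nΣb² − (Σb)² = 26230 − 24336 = 1894
r = 402 / √(1516 × 1894) = 402 / 1694.4923 ≈ 0.237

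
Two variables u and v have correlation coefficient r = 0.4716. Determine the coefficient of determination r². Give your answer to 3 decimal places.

0.222

r² = (0.4716)² = 0.222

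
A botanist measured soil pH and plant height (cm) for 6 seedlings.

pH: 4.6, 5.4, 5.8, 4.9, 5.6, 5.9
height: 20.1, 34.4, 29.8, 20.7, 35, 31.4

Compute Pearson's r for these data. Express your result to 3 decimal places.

n = 6, Σx = 32.2, Σy = 171.4, Σx² = 174.14, Σy² = 5114.86, Σxy = 933.75
nΣxy − ΣxΣy = 5602.5 − 5519.08 = 83.42
nΣx² − (Σx)² = 1044.84 − 1036.84 = 8; nΣy² − (Σy)² = 30689.16 − 29377.96 = 1311.2
r = 83.42 / √(8 × 1311.2) = 83.42 / 102.4187 ≈ 0.814

0.814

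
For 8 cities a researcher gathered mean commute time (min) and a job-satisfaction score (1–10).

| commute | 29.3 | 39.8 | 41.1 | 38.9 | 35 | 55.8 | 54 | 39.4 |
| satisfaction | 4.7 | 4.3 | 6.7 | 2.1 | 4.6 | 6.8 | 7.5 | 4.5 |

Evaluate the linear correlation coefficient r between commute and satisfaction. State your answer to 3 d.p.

0.653

n = 8, Σx = 333.3, Σy = 41.2, Σx² = 14451.95, Σy² = 233.78, Σxy = 1788.65
nΣxy − ΣxΣy = 14309.2 − 13731.96 = 577.24
nΣx² − (Σx)² = 115615.6 − 111088.89 = 4526.71; nΣy² − (Σy)² = 1870.24 − 1697.44 = 172.8
r = 577.24 / √(4526.71 × 172.8) = 577.24 / 884.4295 ≈ 0.653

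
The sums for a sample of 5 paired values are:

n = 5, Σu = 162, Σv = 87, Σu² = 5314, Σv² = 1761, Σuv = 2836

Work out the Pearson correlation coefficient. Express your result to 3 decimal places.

0.135

r = (nΣuv − ΣuΣv) / √[(nΣu² − (Σu)²)(nΣv² − (Σv)²)]
Numerator: 5×2836 − 162×87 = 86
Denominator: √[(26570 − 26244)(8805 − 7569)] = √[326 × 1236] = 634.7724
r = 86 / 634.7724 ≈ 0.135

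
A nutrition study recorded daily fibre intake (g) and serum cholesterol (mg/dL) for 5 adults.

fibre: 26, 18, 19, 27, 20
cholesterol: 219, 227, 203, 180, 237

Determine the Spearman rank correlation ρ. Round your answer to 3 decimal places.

-0.500

Rank fibre: 4, 1, 2, 5, 3
Rank cholesterol: 3, 4, 2, 1, 5
d = rank(fibre) − rank(cholesterol): 1, -3, 0, 4, -2; Σd² = 30
ρ = 1 − 6Σd² / [n(n²−1)] = 1 − 6×30 / (5×24) = 1 − 180/120 ≈ -0.500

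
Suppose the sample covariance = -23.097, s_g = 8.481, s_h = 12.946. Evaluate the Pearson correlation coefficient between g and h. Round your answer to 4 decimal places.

r = Cov(g,h) / (s_g · s_h) = -23.097 / (8.481 × 12.946)
  = -23.097 / 109.7950 ≈ -0.2104

-0.2104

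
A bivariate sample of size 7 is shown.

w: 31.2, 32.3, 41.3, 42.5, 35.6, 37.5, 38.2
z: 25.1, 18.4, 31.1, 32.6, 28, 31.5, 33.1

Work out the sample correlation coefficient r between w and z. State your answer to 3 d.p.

0.807

n = 7, Σw = 258.6, Σz = 199.8, Σw² = 9661.52, Σz² = 5870.4, Σwz = 7489.84
nΣwz − ΣwΣz = 52428.88 − 51668.28 = 760.6
nΣw² − (Σw)² = 67630.64 − 66873.96 = 756.68; nΣz² − (Σz)² = 41092.8 − 39920.04 = 1172.76
r = 760.6 / √(756.68 × 1172.76) = 760.6 / 942.0213 ≈ 0.807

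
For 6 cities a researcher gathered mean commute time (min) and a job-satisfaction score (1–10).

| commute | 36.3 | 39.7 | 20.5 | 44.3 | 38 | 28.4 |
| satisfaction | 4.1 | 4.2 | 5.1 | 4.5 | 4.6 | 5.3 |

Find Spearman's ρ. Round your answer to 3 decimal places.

-0.543

Rank commute: 3, 5, 1, 6, 4, 2
Rank satisfaction: 1, 2, 5, 3, 4, 6
d = rank(commute) − rank(satisfaction): 2, 3, -4, 3, 0, -4; Σd² = 54
ρ = 1 − 6Σd² / [n(n²−1)] = 1 − 6×54 / (6×35) = 1 − 324/210 ≈ -0.543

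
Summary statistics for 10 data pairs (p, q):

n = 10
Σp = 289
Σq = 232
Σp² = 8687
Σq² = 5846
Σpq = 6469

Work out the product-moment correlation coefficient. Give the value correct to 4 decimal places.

r = (nΣpq − ΣpΣq) / √[(nΣp² − (Σp)²)(nΣq² − (Σq)²)]
Numerator: 10×6469 − 289×232 = -2358
Denominator: √[(86870 − 83521)(58460 − 53824)] = √[3349 × 4636] = 3940.3000
r = -2358 / 3940.3000 ≈ -0.5984

-0.5984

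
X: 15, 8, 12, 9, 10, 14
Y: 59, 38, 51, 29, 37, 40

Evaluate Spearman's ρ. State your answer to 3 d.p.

Rank X: 6, 1, 4, 2, 3, 5
Rank Y: 6, 3, 5, 1, 2, 4
d = rank(X) − rank(Y): 0, -2, -1, 1, 1, 1; Σd² = 8
ρ = 1 − 6Σd² / [n(n²−1)] = 1 − 6×8 / (6×35) = 1 − 48/210 ≈ 0.771

0.771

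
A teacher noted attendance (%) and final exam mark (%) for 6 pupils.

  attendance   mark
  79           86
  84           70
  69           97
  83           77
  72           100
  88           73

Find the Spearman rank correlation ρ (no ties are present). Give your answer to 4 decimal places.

Rank attendance: 3, 5, 1, 4, 2, 6
Rank mark: 4, 1, 5, 3, 6, 2
d = rank(attendance) − rank(mark): -1, 4, -4, 1, -4, 4; Σd² = 66
ρ = 1 − 6Σd² / [n(n²−1)] = 1 − 6×66 / (6×35) = 1 − 396/210 ≈ -0.8857

-0.8857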